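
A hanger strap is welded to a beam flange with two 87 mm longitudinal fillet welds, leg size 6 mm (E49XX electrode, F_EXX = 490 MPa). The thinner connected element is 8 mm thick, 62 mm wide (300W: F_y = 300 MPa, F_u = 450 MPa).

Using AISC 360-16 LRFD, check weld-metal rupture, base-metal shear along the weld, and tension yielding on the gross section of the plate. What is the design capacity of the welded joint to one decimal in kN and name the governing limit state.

133.9 kN (gross-section yield governs)

Weld metal: throat = 0.707×6 = 4.242 mm, L = 2×87 = 174 mm. φR_n = 0.75 × 0.6 × 490 × 4.242 × 174 = 162.8 kN.
Base metal shear (8 mm plate): yield φR_n = 1.0×0.6×300×8×174 = 250.6 kN; rupture φR_n = 0.75×0.6×450×8×174 = 281.9 kN; take 250.6 kN (yield).
Tension yield (gross): A_g = 62×8 = 496 mm². φR_n = 0.90 × 300 × 496 = 133.9 kN.
Governing: min(162.8, 250.6, 133.9) = 133.9 kN → gross-section yield.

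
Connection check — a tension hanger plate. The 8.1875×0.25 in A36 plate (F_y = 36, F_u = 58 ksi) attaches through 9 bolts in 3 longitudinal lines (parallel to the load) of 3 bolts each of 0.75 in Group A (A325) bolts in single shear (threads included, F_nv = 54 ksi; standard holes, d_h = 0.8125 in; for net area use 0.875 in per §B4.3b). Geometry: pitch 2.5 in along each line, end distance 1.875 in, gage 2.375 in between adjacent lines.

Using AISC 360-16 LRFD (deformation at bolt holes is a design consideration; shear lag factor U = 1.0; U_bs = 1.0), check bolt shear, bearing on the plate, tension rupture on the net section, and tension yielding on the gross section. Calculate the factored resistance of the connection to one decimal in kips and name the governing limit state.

60.5 kips (net-section rupture governs)

Bolt shear: A_b = π(0.75)²/4 = 0.44179 in². φR_n = 0.75 × 54 × 0.44179 × 9 × 1 = 161.0 kips.
Bearing (0.25 in plate, F_u = 58 ksi): end bolts L_c = 1.875 − 0.8125/2 = 1.46875, R_n = min(1.2×1.46875×0.25×58, 2.4×0.75×0.25×58) = 25.556 kips/bolt; interior L_c = 2.5 − 0.8125 = 1.6875, R_n = 26.1 kips/bolt. φR_n = 0.75 × (3×25.556 + 6×26.1) = 175.0 kips.
Tension rupture (net): A_n = (8.1875 − 3×0.875)×0.25 = 1.3906 in² (U = 1.0, A_e = A_n). φR_n = 0.75 × 58 × 1.3906 = 60.5 kips.
Tension yield (gross): A_g = 8.1875×0.25 = 2.0469 in². φR_n = 0.90 × 36 × 2.0469 = 66.3 kips.
Governing: min(161.0, 175.0, 60.5, 66.3) = 60.5 kips → net-section rupture.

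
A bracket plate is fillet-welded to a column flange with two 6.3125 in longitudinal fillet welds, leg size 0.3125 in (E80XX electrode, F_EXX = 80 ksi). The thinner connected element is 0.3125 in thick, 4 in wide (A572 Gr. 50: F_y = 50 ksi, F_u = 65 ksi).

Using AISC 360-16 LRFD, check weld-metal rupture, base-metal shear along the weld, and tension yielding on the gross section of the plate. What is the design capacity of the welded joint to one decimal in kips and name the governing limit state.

56.3 kips (gross-section yield governs)

Weld metal: throat = 0.707×0.3125 = 0.22094 in, L = 2×6.3125 = 12.625 in. φR_n = 0.75 × 0.6 × 80 × 0.22094 × 12.625 = 100.4 kips.
Base metal shear (0.3125 in plate): yield φR_n = 1.0×0.6×50×0.3125×12.625 = 118.4 kips; rupture φR_n = 0.75×0.6×65×0.3125×12.625 = 115.4 kips; take 115.4 kips (rupture).
Tension yield (gross): A_g = 4×0.3125 = 1.25 in². φR_n = 0.90 × 50 × 1.25 = 56.3 kips.
Governing: min(100.4, 115.4, 56.3) = 56.3 kips → gross-section yield.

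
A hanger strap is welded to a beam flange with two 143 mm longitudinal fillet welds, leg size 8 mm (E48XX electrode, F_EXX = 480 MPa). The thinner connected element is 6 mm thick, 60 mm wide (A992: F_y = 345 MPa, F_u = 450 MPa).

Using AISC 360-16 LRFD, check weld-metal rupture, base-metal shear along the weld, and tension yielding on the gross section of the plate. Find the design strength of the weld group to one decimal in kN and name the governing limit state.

111.8 kN (gross-section yield governs)

Weld metal: throat = 0.707×8 = 5.656 mm, L = 2×143 = 286 mm. φR_n = 0.75 × 0.6 × 480 × 5.656 × 286 = 349.4 kN.
Base metal shear (6 mm plate): yield φR_n = 1.0×0.6×345×6×286 = 355.2 kN; rupture φR_n = 0.75×0.6×450×6×286 = 347.5 kN; take 347.5 kN (rupture).
Tension yield (gross): A_g = 60×6 = 360 mm². φR_n = 0.90 × 345 × 360 = 111.8 kN.
Governing: min(349.4, 347.5, 111.8) = 111.8 kN → gross-section yield.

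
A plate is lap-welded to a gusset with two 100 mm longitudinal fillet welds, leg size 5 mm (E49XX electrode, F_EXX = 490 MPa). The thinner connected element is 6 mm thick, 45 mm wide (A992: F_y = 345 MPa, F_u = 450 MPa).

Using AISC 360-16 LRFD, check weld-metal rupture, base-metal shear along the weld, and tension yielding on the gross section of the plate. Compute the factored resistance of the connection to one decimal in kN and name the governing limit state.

83.8 kN (gross-section yield governs)

Weld metal: throat = 0.707×5 = 3.535 mm, L = 2×100 = 200 mm. φR_n = 0.75 × 0.6 × 490 × 3.535 × 200 = 155.9 kN.
Base metal shear (6 mm plate): yield φR_n = 1.0×0.6×345×6×200 = 248.4 kN; rupture φR_n = 0.75×0.6×450×6×200 = 243.0 kN; take 243.0 kN (rupture).
Tension yield (gross): A_g = 45×6 = 270 mm². φR_n = 0.90 × 345 × 270 = 83.8 kN.
Governing: min(155.9, 243.0, 83.8) = 83.8 kN → gross-section yield.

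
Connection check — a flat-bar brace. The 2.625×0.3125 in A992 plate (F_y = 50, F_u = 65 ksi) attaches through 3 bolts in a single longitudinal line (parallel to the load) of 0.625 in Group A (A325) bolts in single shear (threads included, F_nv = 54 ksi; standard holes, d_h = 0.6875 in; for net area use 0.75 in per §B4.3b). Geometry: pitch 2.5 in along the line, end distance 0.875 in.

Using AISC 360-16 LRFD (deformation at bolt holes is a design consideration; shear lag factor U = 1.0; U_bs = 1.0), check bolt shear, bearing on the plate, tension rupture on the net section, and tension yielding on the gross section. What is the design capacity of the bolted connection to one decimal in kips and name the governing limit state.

28.6 kips (net-section rupture governs)

Bolt shear: A_b = π(0.625)²/4 = 0.3068 in². φR_n = 0.75 × 54 × 0.3068 × 3 × 1 = 37.3 kips.
Bearing (0.3125 in plate, F_u = 65 ksi): end bolts L_c = 0.875 − 0.6875/2 = 0.53125, R_n = min(1.2×0.53125×0.3125×65, 2.4×0.625×0.3125×65) = 12.949 kips/bolt; interior L_c = 2.5 − 0.6875 = 1.8125, R_n = 30.469 kips/bolt. φR_n = 0.75 × (1×12.949 + 2×30.469) = 55.4 kips.
Tension rupture (net): A_n = (2.625 − 1×0.75)×0.3125 = 0.58594 in² (U = 1.0, A_e = A_n). φR_n = 0.75 × 65 × 0.58594 = 28.6 kips.
Tension yield (gross): A_g = 2.625×0.3125 = 0.82031 in². φR_n = 0.90 × 50 × 0.82031 = 36.9 kips.
Governing: min(37.3, 55.4, 28.6, 36.9) = 28.6 kips → net-section rupture.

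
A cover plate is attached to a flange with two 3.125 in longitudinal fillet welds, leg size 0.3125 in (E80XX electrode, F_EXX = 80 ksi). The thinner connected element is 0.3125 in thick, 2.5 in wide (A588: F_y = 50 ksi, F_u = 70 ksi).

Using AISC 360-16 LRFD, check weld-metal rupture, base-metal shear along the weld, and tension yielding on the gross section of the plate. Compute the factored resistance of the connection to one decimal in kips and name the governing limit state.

35.2 kips (gross-section yield governs)

Weld metal: throat = 0.707×0.3125 = 0.22094 in, L = 2×3.125 = 6.25 in. φR_n = 0.75 × 0.6 × 80 × 0.22094 × 6.25 = 49.7 kips.
Base metal shear (0.3125 in plate): yield φR_n = 1.0×0.6×50×0.3125×6.25 = 58.6 kips; rupture φR_n = 0.75×0.6×70×0.3125×6.25 = 61.5 kips; take 58.6 kips (yield).
Tension yield (gross): A_g = 2.5×0.3125 = 0.78125 in². φR_n = 0.90 × 50 × 0.78125 = 35.2 kips.
Governing: min(49.7, 58.6, 35.2) = 35.2 kips → gross-section yield.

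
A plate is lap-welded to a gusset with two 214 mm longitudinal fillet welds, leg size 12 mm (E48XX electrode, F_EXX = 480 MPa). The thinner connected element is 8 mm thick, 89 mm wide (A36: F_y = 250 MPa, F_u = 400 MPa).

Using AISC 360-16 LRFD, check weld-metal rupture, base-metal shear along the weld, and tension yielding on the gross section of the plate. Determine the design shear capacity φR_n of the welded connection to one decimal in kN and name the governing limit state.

160.2 kN (gross-section yield governs)

Weld metal: throat = 0.707×12 = 8.484 mm, L = 2×214 = 428 mm. φR_n = 0.75 × 0.6 × 480 × 8.484 × 428 = 784.3 kN.
Base metal shear (8 mm plate): yield φR_n = 1.0×0.6×250×8×428 = 513.6 kN; rupture φR_n = 0.75×0.6×400×8×428 = 616.3 kN; take 513.6 kN (yield).
Tension yield (gross): A_g = 89×8 = 712 mm². φR_n = 0.90 × 250 × 712 = 160.2 kN.
Governing: min(784.3, 513.6, 160.2) = 160.2 kN → gross-section yield.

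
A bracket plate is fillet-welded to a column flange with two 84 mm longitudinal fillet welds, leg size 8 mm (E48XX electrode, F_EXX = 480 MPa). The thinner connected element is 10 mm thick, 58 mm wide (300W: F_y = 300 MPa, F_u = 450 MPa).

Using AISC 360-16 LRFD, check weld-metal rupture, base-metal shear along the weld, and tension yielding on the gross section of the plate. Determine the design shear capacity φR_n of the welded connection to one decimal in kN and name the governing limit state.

Weld metal: throat = 0.707×8 = 5.656 mm, L = 2×84 = 168 mm. φR_n = 0.75 × 0.6 × 480 × 5.656 × 168 = 205.2 kN.
Base metal shear (10 mm plate): yield φR_n = 1.0×0.6×300×10×168 = 302.4 kN; rupture φR_n = 0.75×0.6×450×10×168 = 340.2 kN; take 302.4 kN (yield).
Tension yield (gross): A_g = 58×10 = 580 mm². φR_n = 0.90 × 300 × 580 = 156.6 kN.
Governing: min(205.2, 302.4, 156.6) = 156.6 kN → gross-section yield.

156.6 kN (gross-section yield governs)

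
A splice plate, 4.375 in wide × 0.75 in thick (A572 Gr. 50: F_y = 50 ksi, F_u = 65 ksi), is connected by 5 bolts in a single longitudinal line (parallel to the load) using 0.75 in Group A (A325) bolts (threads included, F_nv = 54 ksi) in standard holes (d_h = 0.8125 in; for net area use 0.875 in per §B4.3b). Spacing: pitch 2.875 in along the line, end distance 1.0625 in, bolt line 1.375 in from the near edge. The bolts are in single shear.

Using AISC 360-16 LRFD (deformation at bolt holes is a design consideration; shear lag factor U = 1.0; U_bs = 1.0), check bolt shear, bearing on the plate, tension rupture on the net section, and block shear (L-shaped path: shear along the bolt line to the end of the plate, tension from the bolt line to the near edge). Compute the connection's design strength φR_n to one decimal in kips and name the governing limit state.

Bolt shear: A_b = π(0.75)²/4 = 0.44179 in². φR_n = 0.75 × 54 × 0.44179 × 5 × 1 = 89.5 kips.
Bearing (0.75 in plate, F_u = 65 ksi): end bolts L_c = 1.0625 − 0.8125/2 = 0.65625, R_n = min(1.2×0.65625×0.75×65, 2.4×0.75×0.75×65) = 38.391 kips/bolt; interior L_c = 2.875 − 0.8125 = 2.0625, R_n = 87.75 kips/bolt. φR_n = 0.75 × (1×38.391 + 4×87.75) = 292.0 kips.
Tension rupture (net): A_n = (4.375 − 1×0.875)×0.75 = 2.625 in² (U = 1.0, A_e = A_n). φR_n = 0.75 × 65 × 2.625 = 128.0 kips.
Block shear: shear path 1×[1.0625+4×2.875] = 1×12.5625 in, A_gv = 9.4219, A_nv = 1×(12.5625 − 4.5×0.875)×0.75 = 6.4688 in²; tension to near edge: (1.375 − 0.5×0.875)×0.75 = 0.70313 in². R_n = min(0.6×65×6.4688, 0.6×50×9.4219) + 1.0×65×0.70313 = min(252.28, 282.66) + 45.703 = 297.98 kips. φR_n = 0.75 × 297.98 = 223.5 kips.
Governing: min(89.5, 292.0, 128.0, 223.5) = 89.5 kips → bolt shear.

89.5 kips (bolt shear governs)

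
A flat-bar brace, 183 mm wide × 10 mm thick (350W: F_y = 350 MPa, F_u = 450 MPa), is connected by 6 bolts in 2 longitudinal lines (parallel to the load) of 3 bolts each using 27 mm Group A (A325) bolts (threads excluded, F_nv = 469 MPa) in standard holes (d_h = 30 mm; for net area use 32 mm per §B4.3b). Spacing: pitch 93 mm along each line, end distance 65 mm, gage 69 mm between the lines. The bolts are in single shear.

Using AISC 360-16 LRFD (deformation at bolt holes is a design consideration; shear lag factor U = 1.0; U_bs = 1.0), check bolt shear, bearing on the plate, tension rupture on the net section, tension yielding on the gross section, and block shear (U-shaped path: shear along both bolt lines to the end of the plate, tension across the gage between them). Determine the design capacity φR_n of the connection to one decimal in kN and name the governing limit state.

Bolt shear: A_b = π(27)²/4 = 572.56 mm². φR_n = 0.75 × 469 × 572.56 × 6 × 1 = 1208.4 kN.
Bearing (10 mm plate, F_u = 450 MPa): end bolts L_c = 65 − 30/2 = 50, R_n = min(1.2×50×10×450, 2.4×27×10×450) = 270 kN/bolt; interior L_c = 93 − 30 = 63, R_n = 291.6 kN/bolt. φR_n = 0.75 × (2×270 + 4×291.6) = 1279.8 kN.
Tension rupture (net): A_n = (183 − 2×32)×10 = 1190 mm² (U = 1.0, A_e = A_n). φR_n = 0.75 × 450 × 1190 = 401.6 kN.
Tension yield (gross): A_g = 183×10 = 1830 mm². φR_n = 0.90 × 350 × 1830 = 576.5 kN.
Block shear: shear path 2×[65+2×93] = 2×251 mm, A_gv = 5020, A_nv = 2×(251 − 2.5×32)×10 = 3420 mm²; tension across gage: (69 − 1×32)×10 = 370 mm². R_n = min(0.6×450×3420, 0.6×350×5020) + 1.0×450×370 = min(923.4, 1054.2) + 166.5 = 1089.9 kN. φR_n = 0.75 × 1089.9 = 817.4 kN.
Governing: min(1208.4, 1279.8, 401.6, 576.5, 817.4) = 401.6 kN → net-section rupture.

401.6 kN (net-section rupture governs)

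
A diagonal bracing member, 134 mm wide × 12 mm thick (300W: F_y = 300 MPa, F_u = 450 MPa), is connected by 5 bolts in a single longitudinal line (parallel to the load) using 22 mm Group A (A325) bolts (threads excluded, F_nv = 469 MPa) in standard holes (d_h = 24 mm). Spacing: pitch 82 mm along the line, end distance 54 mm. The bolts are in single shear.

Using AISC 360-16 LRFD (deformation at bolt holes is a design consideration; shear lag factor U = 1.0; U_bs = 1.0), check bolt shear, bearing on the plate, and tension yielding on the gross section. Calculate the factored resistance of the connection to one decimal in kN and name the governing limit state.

Bolt shear: A_b = π(22)²/4 = 380.13 mm². φR_n = 0.75 × 469 × 380.13 × 5 × 1 = 668.6 kN.
Bearing (12 mm plate, F_u = 450 MPa): end bolts L_c = 54 − 24/2 = 42, R_n = min(1.2×42×12×450, 2.4×22×12×450) = 272.16 kN/bolt; interior L_c = 82 − 24 = 58, R_n = 285.12 kN/bolt. φR_n = 0.75 × (1×272.16 + 4×285.12) = 1059.5 kN.
Tension yield (gross): A_g = 134×12 = 1608 mm². φR_n = 0.90 × 300 × 1608 = 434.2 kN.
Governing: min(668.6, 1059.5, 434.2) = 434.2 kN → gross-section yield.

434.2 kN (gross-section yield governs)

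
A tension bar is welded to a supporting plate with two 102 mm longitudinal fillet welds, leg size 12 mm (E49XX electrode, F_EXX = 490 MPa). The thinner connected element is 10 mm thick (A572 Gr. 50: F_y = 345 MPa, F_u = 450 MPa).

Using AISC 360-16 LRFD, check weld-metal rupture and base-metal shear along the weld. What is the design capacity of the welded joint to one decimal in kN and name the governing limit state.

381.6 kN (weld metal governs)

Weld metal: throat = 0.707×12 = 8.484 mm, L = 2×102 = 204 mm. φR_n = 0.75 × 0.6 × 490 × 8.484 × 204 = 381.6 kN.
Base metal shear (10 mm plate): yield φR_n = 1.0×0.6×345×10×204 = 422.3 kN; rupture φR_n = 0.75×0.6×450×10×204 = 413.1 kN; take 413.1 kN (rupture).
Governing: min(381.6, 413.1) = 381.6 kN → weld metal.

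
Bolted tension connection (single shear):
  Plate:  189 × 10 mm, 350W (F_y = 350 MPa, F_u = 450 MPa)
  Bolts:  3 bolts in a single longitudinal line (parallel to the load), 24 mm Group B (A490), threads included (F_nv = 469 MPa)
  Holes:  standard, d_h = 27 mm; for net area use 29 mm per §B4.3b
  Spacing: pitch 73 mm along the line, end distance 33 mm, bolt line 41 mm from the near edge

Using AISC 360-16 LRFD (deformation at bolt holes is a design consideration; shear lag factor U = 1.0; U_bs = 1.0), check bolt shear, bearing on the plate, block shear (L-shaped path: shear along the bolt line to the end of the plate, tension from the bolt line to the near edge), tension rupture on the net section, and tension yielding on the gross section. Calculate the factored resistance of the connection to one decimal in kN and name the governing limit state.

Bolt shear: A_b = π(24)²/4 = 452.39 mm². φR_n = 0.75 × 469 × 452.39 × 3 × 1 = 477.4 kN.
Bearing (10 mm plate, F_u = 450 MPa): end bolts L_c = 33 − 27/2 = 19.5, R_n = min(1.2×19.5×10×450, 2.4×24×10×450) = 105.3 kN/bolt; interior L_c = 73 − 27 = 46, R_n = 248.4 kN/bolt. φR_n = 0.75 × (1×105.3 + 2×248.4) = 451.6 kN.
Block shear: shear path 1×[33+2×73] = 1×179 mm, A_gv = 1790, A_nv = 1×(179 − 2.5×29)×10 = 1065 mm²; tension to near edge: (41 − 0.5×29)×10 = 265 mm². R_n = min(0.6×450×1065, 0.6×350×1790) + 1.0×450×265 = min(287.55, 375.9) + 119.25 = 406.8 kN. φR_n = 0.75 × 406.8 = 305.1 kN.
Tension rupture (net): A_n = (189 − 1×29)×10 = 1600 mm² (U = 1.0, A_e = A_n). φR_n = 0.75 × 450 × 1600 = 540.0 kN.
Tension yield (gross): A_g = 189×10 = 1890 mm². φR_n = 0.90 × 350 × 1890 = 595.4 kN.
Governing: min(477.4, 451.6, 305.1, 540.0, 595.4) = 305.1 kN → block shear.

305.1 kN (block shear governs)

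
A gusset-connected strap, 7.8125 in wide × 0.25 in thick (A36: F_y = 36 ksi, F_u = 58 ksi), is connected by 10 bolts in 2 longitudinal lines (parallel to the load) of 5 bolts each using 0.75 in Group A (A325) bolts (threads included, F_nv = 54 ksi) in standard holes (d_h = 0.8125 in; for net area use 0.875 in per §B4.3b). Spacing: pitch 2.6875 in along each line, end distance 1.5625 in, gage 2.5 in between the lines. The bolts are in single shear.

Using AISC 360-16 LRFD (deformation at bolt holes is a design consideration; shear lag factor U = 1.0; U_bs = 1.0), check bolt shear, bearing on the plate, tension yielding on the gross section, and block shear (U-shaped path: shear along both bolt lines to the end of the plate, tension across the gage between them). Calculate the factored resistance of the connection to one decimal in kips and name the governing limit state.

Bolt shear: A_b = π(0.75)²/4 = 0.44179 in². φR_n = 0.75 × 54 × 0.44179 × 10 × 1 = 178.9 kips.
Bearing (0.25 in plate, F_u = 58 ksi): end bolts L_c = 1.5625 − 0.8125/2 = 1.15625, R_n = min(1.2×1.15625×0.25×58, 2.4×0.75×0.25×58) = 20.119 kips/bolt; interior L_c = 2.6875 − 0.8125 = 1.875, R_n = 26.1 kips/bolt. φR_n = 0.75 × (2×20.119 + 8×26.1) = 186.8 kips.
Tension yield (gross): A_g = 7.8125×0.25 = 1.9531 in². φR_n = 0.90 × 36 × 1.9531 = 63.3 kips.
Block shear: shear path 2×[1.5625+4×2.6875] = 2×12.3125 in, A_gv = 6.1563, A_nv = 2×(12.3125 − 4.5×0.875)×0.25 = 4.1875 in²; tension across gage: (2.5 − 1×0.875)×0.25 = 0.40625 in². R_n = min(0.6×58×4.1875, 0.6×36×6.1563) + 1.0×58×0.40625 = min(145.73, 132.98) + 23.563 = 156.54 kips. φR_n = 0.75 × 156.54 = 117.4 kips.
Governing: min(178.9, 186.8, 63.3, 117.4) = 63.3 kips → gross-section yield.

63.3 kips (gross-section yield governs)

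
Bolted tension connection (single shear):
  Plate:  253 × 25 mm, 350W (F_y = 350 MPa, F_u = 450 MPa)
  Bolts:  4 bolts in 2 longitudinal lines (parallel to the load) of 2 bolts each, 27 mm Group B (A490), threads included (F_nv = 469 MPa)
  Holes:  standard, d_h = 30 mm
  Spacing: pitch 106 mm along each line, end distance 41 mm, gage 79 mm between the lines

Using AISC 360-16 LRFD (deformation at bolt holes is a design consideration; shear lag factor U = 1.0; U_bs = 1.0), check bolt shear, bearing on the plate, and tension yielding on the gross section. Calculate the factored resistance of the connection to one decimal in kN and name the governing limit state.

805.6 kN (bolt shear governs)

Bolt shear: A_b = π(27)²/4 = 572.56 mm². φR_n = 0.75 × 469 × 572.56 × 4 × 1 = 805.6 kN.
Bearing (25 mm plate, F_u = 450 MPa): end bolts L_c = 41 − 30/2 = 26, R_n = min(1.2×26×25×450, 2.4×27×25×450) = 351 kN/bolt; interior L_c = 106 − 30 = 76, R_n = 729 kN/bolt. φR_n = 0.75 × (2×351 + 2×729) = 1620.0 kN.
Tension yield (gross): A_g = 253×25 = 6325 mm². φR_n = 0.90 × 350 × 6325 = 1992.4 kN.
Governing: min(805.6, 1620.0, 1992.4) = 805.6 kN → bolt shear.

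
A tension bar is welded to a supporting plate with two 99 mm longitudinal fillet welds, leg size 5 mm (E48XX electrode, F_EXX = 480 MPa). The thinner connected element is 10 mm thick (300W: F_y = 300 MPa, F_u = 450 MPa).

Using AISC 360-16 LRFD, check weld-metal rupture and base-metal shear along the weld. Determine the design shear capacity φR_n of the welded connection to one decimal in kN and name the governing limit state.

151.2 kN (weld metal governs)

Weld metal: throat = 0.707×5 = 3.535 mm, L = 2×99 = 198 mm. φR_n = 0.75 × 0.6 × 480 × 3.535 × 198 = 151.2 kN.
Base metal shear (10 mm plate): yield φR_n = 1.0×0.6×300×10×198 = 356.4 kN; rupture φR_n = 0.75×0.6×450×10×198 = 401.0 kN; take 356.4 kN (yield).
Governing: min(151.2, 356.4) = 151.2 kN → weld metal.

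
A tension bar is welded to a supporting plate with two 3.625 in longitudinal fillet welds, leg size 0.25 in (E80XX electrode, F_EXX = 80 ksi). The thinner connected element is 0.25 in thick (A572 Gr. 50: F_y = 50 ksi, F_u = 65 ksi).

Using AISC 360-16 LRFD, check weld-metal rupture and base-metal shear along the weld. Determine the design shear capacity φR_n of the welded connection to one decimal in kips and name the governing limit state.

Weld metal: throat = 0.707×0.25 = 0.17675 in, L = 2×3.625 = 7.25 in. φR_n = 0.75 × 0.6 × 80 × 0.17675 × 7.25 = 46.1 kips.
Base metal shear (0.25 in plate): yield φR_n = 1.0×0.6×50×0.25×7.25 = 54.4 kips; rupture φR_n = 0.75×0.6×65×0.25×7.25 = 53.0 kips; take 53.0 kips (rupture).
Governing: min(46.1, 53.0) = 46.1 kips → weld metal.

46.1 kips (weld metal governs)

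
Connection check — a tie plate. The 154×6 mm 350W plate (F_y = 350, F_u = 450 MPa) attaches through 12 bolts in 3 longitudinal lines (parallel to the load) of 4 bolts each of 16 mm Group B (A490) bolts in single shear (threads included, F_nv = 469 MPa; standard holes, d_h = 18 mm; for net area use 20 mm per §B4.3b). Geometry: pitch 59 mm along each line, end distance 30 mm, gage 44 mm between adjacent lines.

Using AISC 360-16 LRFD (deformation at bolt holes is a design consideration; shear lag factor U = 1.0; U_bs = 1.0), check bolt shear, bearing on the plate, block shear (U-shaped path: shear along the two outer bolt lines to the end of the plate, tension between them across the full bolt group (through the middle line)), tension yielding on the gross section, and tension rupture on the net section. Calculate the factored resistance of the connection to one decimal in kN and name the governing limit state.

Bolt shear: A_b = π(16)²/4 = 201.06 mm². φR_n = 0.75 × 469 × 201.06 × 12 × 1 = 848.7 kN.
Bearing (6 mm plate, F_u = 450 MPa): end bolts L_c = 30 − 18/2 = 21, R_n = min(1.2×21×6×450, 2.4×16×6×450) = 68.04 kN/bolt; interior L_c = 59 − 18 = 41, R_n = 103.68 kN/bolt. φR_n = 0.75 × (3×68.04 + 9×103.68) = 852.9 kN.
Block shear: shear path 2×[30+3×59] = 2×207 mm, A_gv = 2484, A_nv = 2×(207 − 3.5×20)×6 = 1644 mm²; tension across gage: (88 − 2×20)×6 = 288 mm². R_n = min(0.6×450×1644, 0.6×350×2484) + 1.0×450×288 = min(443.88, 521.64) + 129.6 = 573.48 kN. φR_n = 0.75 × 573.48 = 430.1 kN.
Tension yield (gross): A_g = 154×6 = 924 mm². φR_n = 0.90 × 350 × 924 = 291.1 kN.
Tension rupture (net): A_n = (154 − 3×20)×6 = 564 mm² (U = 1.0, A_e = A_n). φR_n = 0.75 × 450 × 564 = 190.4 kN.
Governing: min(848.7, 852.9, 430.1, 291.1, 190.4) = 190.4 kN → net-section rupture.

190.4 kN (net-section rupture governs)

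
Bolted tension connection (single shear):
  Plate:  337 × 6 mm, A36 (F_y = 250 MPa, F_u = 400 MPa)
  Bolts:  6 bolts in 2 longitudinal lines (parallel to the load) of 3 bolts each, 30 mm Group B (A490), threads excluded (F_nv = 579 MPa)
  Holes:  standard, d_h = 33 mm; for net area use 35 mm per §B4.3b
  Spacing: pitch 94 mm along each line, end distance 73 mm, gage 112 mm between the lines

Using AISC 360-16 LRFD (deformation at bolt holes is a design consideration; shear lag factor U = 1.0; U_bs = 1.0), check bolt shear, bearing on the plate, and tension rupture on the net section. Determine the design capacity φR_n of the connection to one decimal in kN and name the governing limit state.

Bolt shear: A_b = π(30)²/4 = 706.86 mm². φR_n = 0.75 × 579 × 706.86 × 6 × 1 = 1841.7 kN.
Bearing (6 mm plate, F_u = 400 MPa): end bolts L_c = 73 − 33/2 = 56.5, R_n = min(1.2×56.5×6×400, 2.4×30×6×400) = 162.72 kN/bolt; interior L_c = 94 − 33 = 61, R_n = 172.8 kN/bolt. φR_n = 0.75 × (2×162.72 + 4×172.8) = 762.5 kN.
Tension rupture (net): A_n = (337 − 2×35)×6 = 1602 mm² (U = 1.0, A_e = A_n). φR_n = 0.75 × 400 × 1602 = 480.6 kN.
Governing: min(1841.7, 762.5, 480.6) = 480.6 kN → net-section rupture.

480.6 kN (net-section rupture governs)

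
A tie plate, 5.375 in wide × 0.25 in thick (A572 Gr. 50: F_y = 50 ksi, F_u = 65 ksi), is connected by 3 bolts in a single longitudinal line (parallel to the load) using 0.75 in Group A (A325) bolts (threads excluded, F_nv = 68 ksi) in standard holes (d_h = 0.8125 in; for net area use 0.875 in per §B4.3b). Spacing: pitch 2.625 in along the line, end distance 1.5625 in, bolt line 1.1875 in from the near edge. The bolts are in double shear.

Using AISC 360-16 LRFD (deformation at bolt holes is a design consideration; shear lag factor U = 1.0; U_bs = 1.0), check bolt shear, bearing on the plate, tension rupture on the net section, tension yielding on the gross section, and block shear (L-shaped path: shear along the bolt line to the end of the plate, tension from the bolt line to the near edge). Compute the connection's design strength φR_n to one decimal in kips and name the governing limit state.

43.0 kips (block shear governs)

Bolt shear: A_b = π(0.75)²/4 = 0.44179 in². φR_n = 0.75 × 68 × 0.44179 × 3 × 2 = 135.2 kips.
Bearing (0.25 in plate, F_u = 65 ksi): end bolts L_c = 1.5625 − 0.8125/2 = 1.15625, R_n = min(1.2×1.15625×0.25×65, 2.4×0.75×0.25×65) = 22.547 kips/bolt; interior L_c = 2.625 − 0.8125 = 1.8125, R_n = 29.25 kips/bolt. φR_n = 0.75 × (1×22.547 + 2×29.25) = 60.8 kips.
Tension rupture (net): A_n = (5.375 − 1×0.875)×0.25 = 1.125 in² (U = 1.0, A_e = A_n). φR_n = 0.75 × 65 × 1.125 = 54.8 kips.
Tension yield (gross): A_g = 5.375×0.25 = 1.3438 in². φR_n = 0.90 × 50 × 1.3438 = 60.5 kips.
Block shear: shear path 1×[1.5625+2×2.625] = 1×6.8125 in, A_gv = 1.7031, A_nv = 1×(6.8125 − 2.5×0.875)×0.25 = 1.1563 in²; tension to near edge: (1.1875 − 0.5×0.875)×0.25 = 0.1875 in². R_n = min(0.6×65×1.1563, 0.6×50×1.7031) + 1.0×65×0.1875 = min(45.096, 51.093) + 12.188 = 57.284 kips. φR_n = 0.75 × 57.284 = 43.0 kips.
Governing: min(135.2, 60.8, 54.8, 60.5, 43.0) = 43.0 kips → block shear.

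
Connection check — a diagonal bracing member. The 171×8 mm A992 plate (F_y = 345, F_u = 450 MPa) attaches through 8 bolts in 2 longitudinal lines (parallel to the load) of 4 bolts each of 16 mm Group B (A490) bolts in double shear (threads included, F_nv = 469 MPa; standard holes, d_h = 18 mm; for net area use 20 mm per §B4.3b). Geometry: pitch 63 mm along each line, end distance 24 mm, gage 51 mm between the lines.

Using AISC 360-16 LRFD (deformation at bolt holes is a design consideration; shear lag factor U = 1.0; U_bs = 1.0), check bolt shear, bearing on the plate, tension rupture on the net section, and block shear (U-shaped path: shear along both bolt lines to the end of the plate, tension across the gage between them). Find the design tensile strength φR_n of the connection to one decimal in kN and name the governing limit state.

353.7 kN (net-section rupture governs)

Bolt shear: A_b = π(16)²/4 = 201.06 mm². φR_n = 0.75 × 469 × 201.06 × 8 × 2 = 1131.6 kN.
Bearing (8 mm plate, F_u = 450 MPa): end bolts L_c = 24 − 18/2 = 15, R_n = min(1.2×15×8×450, 2.4×16×8×450) = 64.8 kN/bolt; interior L_c = 63 − 18 = 45, R_n = 138.24 kN/bolt. φR_n = 0.75 × (2×64.8 + 6×138.24) = 719.3 kN.
Tension rupture (net): A_n = (171 − 2×20)×8 = 1048 mm² (U = 1.0, A_e = A_n). φR_n = 0.75 × 450 × 1048 = 353.7 kN.
Block shear: shear path 2×[24+3×63] = 2×213 mm, A_gv = 3408, A_nv = 2×(213 − 3.5×20)×8 = 2288 mm²; tension across gage: (51 − 1×20)×8 = 248 mm². R_n = min(0.6×450×2288, 0.6×345×3408) + 1.0×450×248 = min(617.76, 705.46) + 111.6 = 729.36 kN. φR_n = 0.75 × 729.36 = 547.0 kN.
Governing: min(1131.6, 719.3, 353.7, 547.0) = 353.7 kN → net-section rupture.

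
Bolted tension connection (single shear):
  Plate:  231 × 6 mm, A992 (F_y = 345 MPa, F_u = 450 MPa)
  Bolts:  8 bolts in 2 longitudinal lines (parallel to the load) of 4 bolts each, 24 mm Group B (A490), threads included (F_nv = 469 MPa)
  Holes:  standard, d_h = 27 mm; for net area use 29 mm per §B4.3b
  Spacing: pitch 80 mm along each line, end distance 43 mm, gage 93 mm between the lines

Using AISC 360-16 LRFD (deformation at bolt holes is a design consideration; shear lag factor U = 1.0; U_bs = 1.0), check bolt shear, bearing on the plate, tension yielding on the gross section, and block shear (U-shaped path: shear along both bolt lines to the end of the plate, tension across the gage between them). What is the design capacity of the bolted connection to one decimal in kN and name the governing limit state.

Bolt shear: A_b = π(24)²/4 = 452.39 mm². φR_n = 0.75 × 469 × 452.39 × 8 × 1 = 1273.0 kN.
Bearing (6 mm plate, F_u = 450 MPa): end bolts L_c = 43 − 27/2 = 29.5, R_n = min(1.2×29.5×6×450, 2.4×24×6×450) = 95.58 kN/bolt; interior L_c = 80 − 27 = 53, R_n = 155.52 kN/bolt. φR_n = 0.75 × (2×95.58 + 6×155.52) = 843.2 kN.
Tension yield (gross): A_g = 231×6 = 1386 mm². φR_n = 0.90 × 345 × 1386 = 430.4 kN.
Block shear: shear path 2×[43+3×80] = 2×283 mm, A_gv = 3396, A_nv = 2×(283 − 3.5×29)×6 = 2178 mm²; tension across gage: (93 − 1×29)×6 = 384 mm². R_n = min(0.6×450×2178, 0.6×345×3396) + 1.0×450×384 = min(588.06, 702.97) + 172.8 = 760.86 kN. φR_n = 0.75 × 760.86 = 570.6 kN.
Governing: min(1273.0, 843.2, 430.4, 570.6) = 430.4 kN → gross-section yield.

430.4 kN (gross-section yield governs)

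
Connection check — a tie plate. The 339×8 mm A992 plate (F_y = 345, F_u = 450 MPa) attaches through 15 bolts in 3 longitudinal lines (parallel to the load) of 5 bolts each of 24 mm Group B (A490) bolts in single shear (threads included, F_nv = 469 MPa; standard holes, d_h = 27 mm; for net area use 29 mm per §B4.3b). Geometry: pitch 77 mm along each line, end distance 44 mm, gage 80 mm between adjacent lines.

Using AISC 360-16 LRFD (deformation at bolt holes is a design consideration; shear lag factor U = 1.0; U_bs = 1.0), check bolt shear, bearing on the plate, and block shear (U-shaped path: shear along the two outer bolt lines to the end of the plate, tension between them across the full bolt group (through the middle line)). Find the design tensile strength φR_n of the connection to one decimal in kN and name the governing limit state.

Bolt shear: A_b = π(24)²/4 = 452.39 mm². φR_n = 0.75 × 469 × 452.39 × 15 × 1 = 2386.9 kN.
Bearing (8 mm plate, F_u = 450 MPa): end bolts L_c = 44 − 27/2 = 30.5, R_n = min(1.2×30.5×8×450, 2.4×24×8×450) = 131.76 kN/bolt; interior L_c = 77 − 27 = 50, R_n = 207.36 kN/bolt. φR_n = 0.75 × (3×131.76 + 12×207.36) = 2162.7 kN.
Block shear: shear path 2×[44+4×77] = 2×352 mm, A_gv = 5632, A_nv = 2×(352 − 4.5×29)×8 = 3544 mm²; tension across gage: (160 − 2×29)×8 = 816 mm². R_n = min(0.6×450×3544, 0.6×345×5632) + 1.0×450×816 = min(956.88, 1165.8) + 367.2 = 1324.1 kN. φR_n = 0.75 × 1324.1 = 993.1 kN.
Governing: min(2386.9, 2162.7, 993.1) = 993.1 kN → block shear.

993.1 kN (block shear governs)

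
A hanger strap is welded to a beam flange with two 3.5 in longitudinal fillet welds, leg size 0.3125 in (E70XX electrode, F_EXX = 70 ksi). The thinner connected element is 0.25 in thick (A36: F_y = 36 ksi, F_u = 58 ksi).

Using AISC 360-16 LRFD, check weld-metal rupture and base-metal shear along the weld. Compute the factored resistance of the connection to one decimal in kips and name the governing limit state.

Weld metal: throat = 0.707×0.3125 = 0.22094 in, L = 2×3.5 = 7 in. φR_n = 0.75 × 0.6 × 70 × 0.22094 × 7 = 48.7 kips.
Base metal shear (0.25 in plate): yield φR_n = 1.0×0.6×36×0.25×7 = 37.8 kips; rupture φR_n = 0.75×0.6×58×0.25×7 = 45.7 kips; take 37.8 kips (yield).
Governing: min(48.7, 37.8) = 37.8 kips → base-metal shear.

37.8 kips (base-metal shear governs)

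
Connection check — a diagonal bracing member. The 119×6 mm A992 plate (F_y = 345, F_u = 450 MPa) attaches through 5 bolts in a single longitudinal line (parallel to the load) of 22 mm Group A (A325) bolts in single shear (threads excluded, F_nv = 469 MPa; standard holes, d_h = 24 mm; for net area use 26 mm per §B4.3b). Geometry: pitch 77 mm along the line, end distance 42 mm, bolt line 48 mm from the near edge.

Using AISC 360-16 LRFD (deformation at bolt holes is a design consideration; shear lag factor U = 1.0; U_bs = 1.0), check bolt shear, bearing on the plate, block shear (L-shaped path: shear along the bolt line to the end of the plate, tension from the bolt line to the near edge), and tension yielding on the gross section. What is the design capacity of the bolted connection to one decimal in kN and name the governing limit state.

221.7 kN (gross-section yield governs)

Bolt shear: A_b = π(22)²/4 = 380.13 mm². φR_n = 0.75 × 469 × 380.13 × 5 × 1 = 668.6 kN.
Bearing (6 mm plate, F_u = 450 MPa): end bolts L_c = 42 − 24/2 = 30, R_n = min(1.2×30×6×450, 2.4×22×6×450) = 97.2 kN/bolt; interior L_c = 77 − 24 = 53, R_n = 142.56 kN/bolt. φR_n = 0.75 × (1×97.2 + 4×142.56) = 500.6 kN.
Block shear: shear path 1×[42+4×77] = 1×350 mm, A_gv = 2100, A_nv = 1×(350 − 4.5×26)×6 = 1398 mm²; tension to near edge: (48 − 0.5×26)×6 = 210 mm². R_n = min(0.6×450×1398, 0.6×345×2100) + 1.0×450×210 = min(377.46, 434.7) + 94.5 = 471.96 kN. φR_n = 0.75 × 471.96 = 354.0 kN.
Tension yield (gross): A_g = 119×6 = 714 mm². φR_n = 0.90 × 345 × 714 = 221.7 kN.
Governing: min(668.6, 500.6, 354.0, 221.7) = 221.7 kN → gross-section yield.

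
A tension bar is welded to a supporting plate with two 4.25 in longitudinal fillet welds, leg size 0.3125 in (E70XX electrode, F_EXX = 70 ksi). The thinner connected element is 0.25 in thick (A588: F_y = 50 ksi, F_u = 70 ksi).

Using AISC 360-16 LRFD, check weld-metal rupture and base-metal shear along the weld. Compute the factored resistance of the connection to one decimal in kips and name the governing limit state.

59.2 kips (weld metal governs)

Weld metal: throat = 0.707×0.3125 = 0.22094 in, L = 2×4.25 = 8.5 in. φR_n = 0.75 × 0.6 × 70 × 0.22094 × 8.5 = 59.2 kips.
Base metal shear (0.25 in plate): yield φR_n = 1.0×0.6×50×0.25×8.5 = 63.8 kips; rupture φR_n = 0.75×0.6×70×0.25×8.5 = 66.9 kips; take 63.8 kips (yield).
Governing: min(59.2, 63.8) = 59.2 kips → weld metal.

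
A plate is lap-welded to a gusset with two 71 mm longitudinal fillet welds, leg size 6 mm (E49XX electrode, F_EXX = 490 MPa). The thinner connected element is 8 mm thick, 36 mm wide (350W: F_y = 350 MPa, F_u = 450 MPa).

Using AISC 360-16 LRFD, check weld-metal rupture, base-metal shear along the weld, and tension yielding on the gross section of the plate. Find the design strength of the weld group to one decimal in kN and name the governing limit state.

90.7 kN (gross-section yield governs)

Weld metal: throat = 0.707×6 = 4.242 mm, L = 2×71 = 142 mm. φR_n = 0.75 × 0.6 × 490 × 4.242 × 142 = 132.8 kN.
Base metal shear (8 mm plate): yield φR_n = 1.0×0.6×350×8×142 = 238.6 kN; rupture φR_n = 0.75×0.6×450×8×142 = 230.0 kN; take 230.0 kN (rupture).
Tension yield (gross): A_g = 36×8 = 288 mm². φR_n = 0.90 × 350 × 288 = 90.7 kN.
Governing: min(132.8, 230.0, 90.7) = 90.7 kN → gross-section yield.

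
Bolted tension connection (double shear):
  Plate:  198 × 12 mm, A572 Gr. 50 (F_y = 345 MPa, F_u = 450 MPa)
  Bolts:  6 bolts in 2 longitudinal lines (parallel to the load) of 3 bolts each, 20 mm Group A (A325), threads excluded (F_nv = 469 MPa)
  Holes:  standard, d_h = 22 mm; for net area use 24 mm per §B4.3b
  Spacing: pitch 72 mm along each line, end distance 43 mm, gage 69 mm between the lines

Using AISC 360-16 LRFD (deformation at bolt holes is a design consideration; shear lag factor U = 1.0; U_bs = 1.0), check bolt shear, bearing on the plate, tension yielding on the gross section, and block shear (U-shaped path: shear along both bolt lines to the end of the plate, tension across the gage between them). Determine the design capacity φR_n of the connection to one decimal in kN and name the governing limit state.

737.7 kN (gross-section yield governs)

Bolt shear: A_b = π(20)²/4 = 314.16 mm². φR_n = 0.75 × 469 × 314.16 × 6 × 2 = 1326.1 kN.
Bearing (12 mm plate, F_u = 450 MPa): end bolts L_c = 43 − 22/2 = 32, R_n = min(1.2×32×12×450, 2.4×20×12×450) = 207.36 kN/bolt; interior L_c = 72 − 22 = 50, R_n = 259.2 kN/bolt. φR_n = 0.75 × (2×207.36 + 4×259.2) = 1088.6 kN.
Tension yield (gross): A_g = 198×12 = 2376 mm². φR_n = 0.90 × 345 × 2376 = 737.7 kN.
Block shear: shear path 2×[43+2×72] = 2×187 mm, A_gv = 4488, A_nv = 2×(187 − 2.5×24)×12 = 3048 mm²; tension across gage: (69 − 1×24)×12 = 540 mm². R_n = min(0.6×450×3048, 0.6×345×4488) + 1.0×450×540 = min(822.96, 929.02) + 243 = 1066 kN. φR_n = 0.75 × 1066 = 799.5 kN.
Governing: min(1326.1, 1088.6, 737.7, 799.5) = 737.7 kN → gross-section yield.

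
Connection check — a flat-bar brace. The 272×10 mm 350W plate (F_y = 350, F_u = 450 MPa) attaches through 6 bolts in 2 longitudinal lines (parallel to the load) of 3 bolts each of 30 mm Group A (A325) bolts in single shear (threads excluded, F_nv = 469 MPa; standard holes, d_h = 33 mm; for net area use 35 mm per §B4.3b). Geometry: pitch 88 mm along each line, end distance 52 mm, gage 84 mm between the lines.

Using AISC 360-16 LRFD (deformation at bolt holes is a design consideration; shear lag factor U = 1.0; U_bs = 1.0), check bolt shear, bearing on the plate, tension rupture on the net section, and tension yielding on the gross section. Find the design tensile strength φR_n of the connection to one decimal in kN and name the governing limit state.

Bolt shear: A_b = π(30)²/4 = 706.86 mm². φR_n = 0.75 × 469 × 706.86 × 6 × 1 = 1491.8 kN.
Bearing (10 mm plate, F_u = 450 MPa): end bolts L_c = 52 − 33/2 = 35.5, R_n = min(1.2×35.5×10×450, 2.4×30×10×450) = 191.7 kN/bolt; interior L_c = 88 − 33 = 55, R_n = 297 kN/bolt. φR_n = 0.75 × (2×191.7 + 4×297) = 1178.6 kN.
Tension rupture (net): A_n = (272 − 2×35)×10 = 2020 mm² (U = 1.0, A_e = A_n). φR_n = 0.75 × 450 × 2020 = 681.8 kN.
Tension yield (gross): A_g = 272×10 = 2720 mm². φR_n = 0.90 × 350 × 2720 = 856.8 kN.
Governing: min(1491.8, 1178.6, 681.8, 856.8) = 681.8 kN → net-section rupture.

681.8 kN (net-section rupture governs)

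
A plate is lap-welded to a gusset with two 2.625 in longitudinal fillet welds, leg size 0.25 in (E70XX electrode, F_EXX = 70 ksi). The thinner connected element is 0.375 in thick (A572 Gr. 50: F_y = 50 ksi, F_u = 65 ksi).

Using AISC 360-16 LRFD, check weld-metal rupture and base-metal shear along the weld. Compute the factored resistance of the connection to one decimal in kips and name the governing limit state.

29.2 kips (weld metal governs)

Weld metal: throat = 0.707×0.25 = 0.17675 in, L = 2×2.625 = 5.25 in. φR_n = 0.75 × 0.6 × 70 × 0.17675 × 5.25 = 29.2 kips.
Base metal shear (0.375 in plate): yield φR_n = 1.0×0.6×50×0.375×5.25 = 59.1 kips; rupture φR_n = 0.75×0.6×65×0.375×5.25 = 57.6 kips; take 57.6 kips (rupture).
Governing: min(29.2, 57.6) = 29.2 kips → weld metal.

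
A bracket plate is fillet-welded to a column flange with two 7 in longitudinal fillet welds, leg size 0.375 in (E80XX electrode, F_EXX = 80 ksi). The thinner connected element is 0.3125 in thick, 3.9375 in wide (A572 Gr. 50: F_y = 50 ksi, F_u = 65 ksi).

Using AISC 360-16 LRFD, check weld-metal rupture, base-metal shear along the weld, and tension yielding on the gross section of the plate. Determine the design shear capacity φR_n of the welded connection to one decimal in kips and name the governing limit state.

Weld metal: throat = 0.707×0.375 = 0.26513 in, L = 2×7 = 14 in. φR_n = 0.75 × 0.6 × 80 × 0.26513 × 14 = 133.6 kips.
Base metal shear (0.3125 in plate): yield φR_n = 1.0×0.6×50×0.3125×14 = 131.3 kips; rupture φR_n = 0.75×0.6×65×0.3125×14 = 128.0 kips; take 128.0 kips (rupture).
Tension yield (gross): A_g = 3.9375×0.3125 = 1.2305 in². φR_n = 0.90 × 50 × 1.2305 = 55.4 kips.
Governing: min(133.6, 128.0, 55.4) = 55.4 kips → gross-section yield.

55.4 kips (gross-section yield governs)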